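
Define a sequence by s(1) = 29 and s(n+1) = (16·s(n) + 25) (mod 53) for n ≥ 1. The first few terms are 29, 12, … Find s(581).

Computing terms: s(1) = 29, s(2) = 12, s(3) = 5, s(4) = 52, s(5) = 9, s(6) = 10, s(7) = 26, s(8) = 17, s(9) = 32, s(10) = 7, s(11) = 31, s(12) = 44, s(13) = 40, s(14) = 29.
The sequence repeats with period 13.
So s(581) = s(1 + ((581-1) mod 13)) = s(9) = 32.

32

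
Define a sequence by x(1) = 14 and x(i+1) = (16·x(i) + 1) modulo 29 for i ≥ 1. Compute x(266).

x(1) = 14, x(2) = 22, x(3) = 5, x(4) = 23, x(5) = 21, x(6) = 18, x(7) = 28, x(8) = 14.
The sequence repeats with period 7.
(266 - 1) mod 7 = 6, so x(266) = x(7) = 28.

28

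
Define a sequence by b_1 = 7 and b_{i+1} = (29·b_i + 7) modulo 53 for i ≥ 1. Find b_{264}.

b_1 = 7,  b_2 = 51,  b_3 = 2,  b_4 = 12,  b_5 = 37,  b_6 = 20,  b_7 = 4,  b_8 = 17,  b_9 = 23,  b_{10} = 38,  b_{11} = 49,  b_{12} = 50,  b_{13} = 26,  b_{14} = 19,  b_{15} = 28,  b_{16} = 24,  b_{17} = 14,  b_{18} = 42,  b_{19} = 6,  b_{20} = 22,  b_{21} = 9,  b_{22} = 3,  b_{23} = 41,  b_{24} = 30,  b_{25} = 29,  b_{26} = 0,  b_{27} = 7.
Since b_{27} = b_1 = 7, the sequence is periodic with period 26.
So b_{264} = b_{1 + ((264-1) mod 26)} = b_4 = 12.

12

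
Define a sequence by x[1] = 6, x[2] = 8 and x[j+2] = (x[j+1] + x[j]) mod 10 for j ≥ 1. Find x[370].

8

Listing terms: x[1] = 6,  x[2] = 8,  x[3] = 4,  x[4] = 2,  x[5] = 6,  x[6] = 8.
The sequence repeats with period 4.
So x[370] = x[1 + ((370-1) mod 4)] = x[2] = 8.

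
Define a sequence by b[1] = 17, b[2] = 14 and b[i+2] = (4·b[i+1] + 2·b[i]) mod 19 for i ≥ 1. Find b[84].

We have b[1] = 17, b[2] = 14, b[3] = 14, b[4] = 8, b[5] = 3, b[6] = 9, b[7] = 4, b[8] = 15, b[9] = 11, b[10] = 17, b[11] = 14.
Since (b[10], b[11]) = (b[1], b[2]) = (17, 14) (two consecutive terms determine the rest), the sequence is periodic with period 9.
So b[84] = b[1 + ((84-1) mod 9)] = b[3] = 14.

14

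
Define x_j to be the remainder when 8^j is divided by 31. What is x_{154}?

Listing terms: x_0 = 1,  x_1 = 8,  x_2 = 2,  x_3 = 16,  x_4 = 4,  x_5 = 1.
Since x_5 = x_0 = 1, the sequence is periodic with period 5.
(154 - 0) mod 5 = 4, so x_{154} = x_4 = 4.

4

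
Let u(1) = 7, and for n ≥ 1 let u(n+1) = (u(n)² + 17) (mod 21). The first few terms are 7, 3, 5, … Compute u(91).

Listing terms: u(1) = 7; u(2) = 3; u(3) = 5; u(4) = 0; u(5) = 17; u(6) = 12; u(7) = 14; u(8) = 3.
Since u(8) = u(2) = 3, the sequence is eventually periodic: after a pre-period of length 1 it cycles with period 6.
For n ≥ 2, u(n) depends only on (n - 2) mod 6. (91 - 2) mod 6 = 5, so u(91) = u(7) = 14.

14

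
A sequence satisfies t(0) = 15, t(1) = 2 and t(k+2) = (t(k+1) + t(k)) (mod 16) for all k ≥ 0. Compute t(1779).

Listing terms: t(0) = 15,  t(1) = 2,  t(2) = 1,  t(3) = 3,  t(4) = 4,  t(5) = 7,  t(6) = 11,  t(7) = 2,  t(8) = 13,  t(9) = 15,  t(10) = 12,  t(11) = 11,  t(12) = 7,  t(13) = 2,  t(14) = 9,  t(15) = 11,  t(16) = 4,  t(17) = 15,  t(18) = 3,  t(19) = 2,  t(20) = 5,  t(21) = 7,  t(22) = 12,  t(23) = 3,  t(24) = 15,  t(25) = 2.
The sequence repeats with period 24.
So t(1779) = t(0 + ((1779-0) mod 24)) = t(3) = 3.

3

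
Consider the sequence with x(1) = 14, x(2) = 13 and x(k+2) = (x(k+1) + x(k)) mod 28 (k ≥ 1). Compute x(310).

We have x(1) = 14,  x(2) = 13,  x(3) = 27,  x(4) = 12,  x(5) = 11,  x(6) = 23,  x(7) = 6,  x(8) = 1,  x(9) = 7,  x(10) = 8,  x(11) = 15,  x(12) = 23,  x(13) = 10,  x(14) = 5,  x(15) = 15,  x(16) = 20,  x(17) = 7,  x(18) = 27,  x(19) = 6,  x(20) = 5,  x(21) = 11,  x(22) = 16,  x(23) = 27,  x(24) = 15,  x(25) = 14,  x(26) = 1,  x(27) = 15,  x(28) = 16,  x(29) = 3,  x(30) = 19,  x(31) = 22,  x(32) = 13,  x(33) = 7,  x(34) = 20,  x(35) = 27,  x(36) = 19,  x(37) = 18,  x(38) = 9,  x(39) = 27,  x(40) = 8,  x(41) = 7,  x(42) = 15,  x(43) = 22,  x(44) = 9,  x(45) = 3,  x(46) = 12,  x(47) = 15,  x(48) = 27,  x(49) = 14,  x(50) = 13.
Since (x(49), x(50)) = (x(1), x(2)) = (14, 13) (two consecutive terms determine the rest), the sequence is periodic with period 48.
(310 - 1) mod 48 = 21, so x(310) = x(22) = 16.

16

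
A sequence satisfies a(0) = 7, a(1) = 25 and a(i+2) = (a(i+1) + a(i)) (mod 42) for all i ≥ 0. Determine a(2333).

We have a(0) = 7; a(1) = 25; a(2) = 32; a(3) = 15; a(4) = 5; a(5) = 20; a(6) = 25; a(7) = 3; a(8) = 28; a(9) = 31; a(10) = 17; a(11) = 6; a(12) = 23; a(13) = 29; a(14) = 10; a(15) = 39; a(16) = 7; a(17) = 4; a(18) = 11; a(19) = 15; a(20) = 26; a(21) = 41; a(22) = 25; a(23) = 24; a(24) = 7; a(25) = 31; a(26) = 38; a(27) = 27; a(28) = 23; a(29) = 8; a(30) = 31; a(31) = 39; a(32) = 28; a(33) = 25; a(34) = 11; a(35) = 36; a(36) = 5; a(37) = 41; a(38) = 4; a(39) = 3; a(40) = 7; a(41) = 10; a(42) = 17; a(43) = 27; a(44) = 2; a(45) = 29; a(46) = 31; a(47) = 18; a(48) = 7; a(49) = 25.
Since (a(48), a(49)) = (a(0), a(1)) = (7, 25) (two consecutive terms determine the rest), the sequence is periodic with period 48.
So a(2333) = a(0 + ((2333-0) mod 48)) = a(29) = 8.

8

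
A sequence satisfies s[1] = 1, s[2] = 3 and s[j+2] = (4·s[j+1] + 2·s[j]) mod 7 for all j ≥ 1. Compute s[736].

s[1] = 1,  s[2] = 3,  s[3] = 0,  s[4] = 6,  s[5] = 3,  s[6] = 3,  s[7] = 4,  s[8] = 1,  s[9] = 5,  s[10] = 1,  s[11] = 0,  s[12] = 2,  s[13] = 1,  s[14] = 1,  s[15] = 6,  s[16] = 5,  s[17] = 4,  s[18] = 5,  s[19] = 0,  s[20] = 3,  s[21] = 5,  s[22] = 5,  s[23] = 2,  s[24] = 4,  s[25] = 6,  s[26] = 4,  s[27] = 0,  s[28] = 1,  s[29] = 4,  s[30] = 4,  s[31] = 3,  s[32] = 6,  s[33] = 2,  s[34] = 6,  s[35] = 0,  s[36] = 5,  s[37] = 6,  s[38] = 6,  s[39] = 1,  s[40] = 2,  s[41] = 3,  s[42] = 2,  s[43] = 0,  s[44] = 4,  s[45] = 2,  s[46] = 2,  s[47] = 5,  s[48] = 3,  s[49] = 1,  s[50] = 3.
Since (s[49], s[50]) = (s[1], s[2]) = (1, 3) (two consecutive terms determine the rest), the sequence is periodic with period 48.
(736 - 1) mod 48 = 15, so s[736] = s[16] = 5.

5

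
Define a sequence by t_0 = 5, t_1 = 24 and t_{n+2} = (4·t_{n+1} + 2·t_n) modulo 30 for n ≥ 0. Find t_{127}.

t_0 = 5,  t_1 = 24,  t_2 = 16,  t_3 = 22,  t_4 = 0,  t_5 = 14,  t_6 = 26,  t_7 = 12,  t_8 = 10,  t_9 = 4,  t_{10} = 6,  t_{11} = 2,  t_{12} = 20,  t_{13} = 24,  t_{14} = 16.
Since (t_{13}, t_{14}) = (t_1, t_2) = (24, 16) (two consecutive terms determine the rest), the sequence is eventually periodic: after a pre-period of length 1 it cycles with period 12.
For n ≥ 1, t_n depends only on (n - 1) mod 12. (127 - 1) mod 12 = 6, so t_{127} = t_7 = 12.

12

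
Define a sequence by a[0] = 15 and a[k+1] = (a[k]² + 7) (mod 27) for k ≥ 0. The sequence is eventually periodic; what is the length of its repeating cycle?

Listing terms: a[0] = 15; a[1] = 16; a[2] = 20; a[3] = 2; a[4] = 11; a[5] = 20.
Since a[5] = a[2] = 20, the sequence is eventually periodic: after a pre-period of length 2 it cycles with period 3.

3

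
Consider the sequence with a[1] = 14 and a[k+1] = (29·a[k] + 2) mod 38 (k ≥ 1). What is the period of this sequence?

18

a[1] = 14, a[2] = 28, a[3] = 16, a[4] = 10, a[5] = 26, a[6] = 34, a[7] = 0, a[8] = 2, a[9] = 22, a[10] = 32, a[11] = 18, a[12] = 30, a[13] = 36, a[14] = 20, a[15] = 12, a[16] = 8, a[17] = 6, a[18] = 24, a[19] = 14.
The sequence repeats with period 18.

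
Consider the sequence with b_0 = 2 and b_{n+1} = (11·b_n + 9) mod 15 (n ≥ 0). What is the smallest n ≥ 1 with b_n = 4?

3

We have b_0 = 2,  b_1 = 1,  b_2 = 5,  b_3 = 4,  b_4 = 8,  b_5 = 7,  b_6 = 11,  b_7 = 10,  b_8 = 14,  b_9 = 13,  b_{10} = 2.
Since b_{10} = b_0 = 2, the sequence is periodic with period 10.
The value 4 first appears (with n ≥ 1) at b_3.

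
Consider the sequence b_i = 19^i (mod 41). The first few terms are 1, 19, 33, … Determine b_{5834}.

2

b_0 = 1,  b_1 = 19,  b_2 = 33,  b_3 = 12,  b_4 = 23,  b_5 = 27,  b_6 = 21,  b_7 = 30,  b_8 = 37,  b_9 = 6,  b_{10} = 32,  b_{11} = 34,  b_{12} = 31,  b_{13} = 15,  b_{14} = 39,  b_{15} = 3,  b_{16} = 16,  b_{17} = 17,  b_{18} = 36,  b_{19} = 28,  b_{20} = 40,  b_{21} = 22,  b_{22} = 8,  b_{23} = 29,  b_{24} = 18,  b_{25} = 14,  b_{26} = 20,  b_{27} = 11,  b_{28} = 4,  b_{29} = 35,  b_{30} = 9,  b_{31} = 7,  b_{32} = 10,  b_{33} = 26,  b_{34} = 2,  b_{35} = 38,  b_{36} = 25,  b_{37} = 24,  b_{38} = 5,  b_{39} = 13,  b_{40} = 1.
Since b_{40} = b_0 = 1, the sequence is periodic with period 40.
So b_{5834} = b_{0 + ((5834-0) mod 40)} = b_{34} = 2.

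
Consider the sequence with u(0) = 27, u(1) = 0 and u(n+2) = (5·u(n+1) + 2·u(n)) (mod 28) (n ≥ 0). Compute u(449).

We have u(0) = 27; u(1) = 0; u(2) = 26; u(3) = 18; u(4) = 2; u(5) = 18; u(6) = 10; u(7) = 2; u(8) = 2; u(9) = 14; u(10) = 18; u(11) = 6; u(12) = 10; u(13) = 6; u(14) = 22; u(15) = 10; u(16) = 10; u(17) = 14; u(18) = 6; u(19) = 2; u(20) = 22; u(21) = 2; u(22) = 26; u(23) = 22; u(24) = 22; u(25) = 14; u(26) = 2; u(27) = 10; u(28) = 26; u(29) = 10; u(30) = 18; u(31) = 26; u(32) = 26; u(33) = 14; u(34) = 10; u(35) = 22; u(36) = 18; u(37) = 22; u(38) = 6; u(39) = 18; u(40) = 18; u(41) = 14; u(42) = 22; u(43) = 26; u(44) = 6; u(45) = 26; u(46) = 2; u(47) = 6; u(48) = 6; u(49) = 14; u(50) = 26; u(51) = 18.
Since (u(50), u(51)) = (u(2), u(3)) = (26, 18) (two consecutive terms determine the rest), the sequence is eventually periodic: after a pre-period of length 2 it cycles with period 48.
For n ≥ 2, u(n) depends only on (n - 2) mod 48. (449 - 2) mod 48 = 15, so u(449) = u(17) = 14.

14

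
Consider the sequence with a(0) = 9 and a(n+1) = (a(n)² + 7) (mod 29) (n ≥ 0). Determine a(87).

7

a(0) = 9, a(1) = 1, a(2) = 8, a(3) = 13, a(4) = 2, a(5) = 11, a(6) = 12, a(7) = 6, a(8) = 14, a(9) = 0, a(10) = 7, a(11) = 27, a(12) = 11.
Since a(12) = a(5) = 11, the sequence is eventually periodic: after a pre-period of length 5 it cycles with period 7.
For n ≥ 5, a(n) depends only on (n - 5) mod 7. (87 - 5) mod 7 = 5, so a(87) = a(10) = 7.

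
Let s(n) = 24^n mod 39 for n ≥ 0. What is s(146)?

30

Listing terms: s(0) = 1, s(1) = 24, s(2) = 30, s(3) = 18, s(4) = 3, s(5) = 33, s(6) = 12, s(7) = 15, s(8) = 9, s(9) = 21, s(10) = 36, s(11) = 6, s(12) = 27, s(13) = 24.
Since s(13) = s(1) = 24, the sequence is eventually periodic: after a pre-period of length 1 it cycles with period 12.
For n ≥ 1, s(n) depends only on (n - 1) mod 12. (146 - 1) mod 12 = 1, so s(146) = s(2) = 30.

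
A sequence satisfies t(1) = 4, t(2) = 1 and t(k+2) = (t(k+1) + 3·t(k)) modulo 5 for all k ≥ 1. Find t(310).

3

We have t(1) = 4; t(2) = 1; t(3) = 3; t(4) = 1; t(5) = 0; t(6) = 3; t(7) = 3; t(8) = 2; t(9) = 1; t(10) = 2; t(11) = 0; t(12) = 1; t(13) = 1; t(14) = 4; t(15) = 2; t(16) = 4; t(17) = 0; t(18) = 2; t(19) = 2; t(20) = 3; t(21) = 4; t(22) = 3; t(23) = 0; t(24) = 4; t(25) = 4; t(26) = 1.
The sequence repeats with period 24.
(310 - 1) mod 24 = 21, so t(310) = t(22) = 3.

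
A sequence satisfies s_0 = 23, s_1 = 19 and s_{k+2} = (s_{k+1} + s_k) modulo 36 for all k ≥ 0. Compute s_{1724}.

We have s_0 = 23,  s_1 = 19,  s_2 = 6,  s_3 = 25,  s_4 = 31,  s_5 = 20,  s_6 = 15,  s_7 = 35,  s_8 = 14,  s_9 = 13,  s_{10} = 27,  s_{11} = 4,  s_{12} = 31,  s_{13} = 35,  s_{14} = 30,  s_{15} = 29,  s_{16} = 23,  s_{17} = 16,  s_{18} = 3,  s_{19} = 19,  s_{20} = 22,  s_{21} = 5,  s_{22} = 27,  s_{23} = 32,  s_{24} = 23,  s_{25} = 19.
Since (s_{24}, s_{25}) = (s_0, s_1) = (23, 19) (two consecutive terms determine the rest), the sequence is periodic with period 24.
So s_{1724} = s_{0 + ((1724-0) mod 24)} = s_{20} = 22.

22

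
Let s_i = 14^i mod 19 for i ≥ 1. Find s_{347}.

10

We have s_1 = 14,  s_2 = 6,  s_3 = 8,  s_4 = 17,  s_5 = 10,  s_6 = 7,  s_7 = 3,  s_8 = 4,  s_9 = 18,  s_{10} = 5,  s_{11} = 13,  s_{12} = 11,  s_{13} = 2,  s_{14} = 9,  s_{15} = 12,  s_{16} = 16,  s_{17} = 15,  s_{18} = 1,  s_{19} = 14.
The sequence repeats with period 18.
So s_{347} = s_{1 + ((347-1) mod 18)} = s_5 = 10.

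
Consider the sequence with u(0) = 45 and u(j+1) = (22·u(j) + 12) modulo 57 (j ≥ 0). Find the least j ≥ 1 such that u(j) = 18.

5

Computing terms: u(0) = 45,  u(1) = 33,  u(2) = 54,  u(3) = 3,  u(4) = 21,  u(5) = 18,  u(6) = 9,  u(7) = 39,  u(8) = 15,  u(9) = 0,  u(10) = 12,  u(11) = 48,  u(12) = 42,  u(13) = 24,  u(14) = 27,  u(15) = 36,  u(16) = 6,  u(17) = 30,  u(18) = 45.
Since u(18) = u(0) = 45, the sequence is periodic with period 18.
The value 18 first appears (with j ≥ 1) at u(5).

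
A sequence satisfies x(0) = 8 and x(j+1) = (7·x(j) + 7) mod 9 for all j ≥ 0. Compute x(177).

5

We have x(0) = 8,  x(1) = 0,  x(2) = 7,  x(3) = 2,  x(4) = 3,  x(5) = 1,  x(6) = 5,  x(7) = 6,  x(8) = 4,  x(9) = 8.
The sequence repeats with period 9.
So x(177) = x(0 + ((177-0) mod 9)) = x(6) = 5.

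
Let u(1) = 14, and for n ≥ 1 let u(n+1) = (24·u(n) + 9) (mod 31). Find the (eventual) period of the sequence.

We have u(1) = 14, u(2) = 4, u(3) = 12, u(4) = 18, u(5) = 7, u(6) = 22, u(7) = 10, u(8) = 1, u(9) = 2, u(10) = 26, u(11) = 13, u(12) = 11, u(13) = 25, u(14) = 20, u(15) = 24, u(16) = 27, u(17) = 6, u(18) = 29, u(19) = 23, u(20) = 3, u(21) = 19, u(22) = 0, u(23) = 9, u(24) = 8, u(25) = 15, u(26) = 28, u(27) = 30, u(28) = 16, u(29) = 21, u(30) = 17, u(31) = 14.
The sequence repeats with period 30.

30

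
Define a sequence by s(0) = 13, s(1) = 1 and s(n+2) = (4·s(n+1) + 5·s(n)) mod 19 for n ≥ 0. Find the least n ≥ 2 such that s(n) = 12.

2

We have s(0) = 13, s(1) = 1, s(2) = 12, s(3) = 15, s(4) = 6, s(5) = 4, s(6) = 8, s(7) = 14, s(8) = 1, s(9) = 17, s(10) = 16, s(11) = 16, s(12) = 11, s(13) = 10, s(14) = 0, s(15) = 12, s(16) = 10, s(17) = 5, s(18) = 13, s(19) = 1.
The sequence repeats with period 18.
The value 12 first appears (with n ≥ 2) at s(2).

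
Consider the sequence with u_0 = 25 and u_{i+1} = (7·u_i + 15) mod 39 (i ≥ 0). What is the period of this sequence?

12

We have u_0 = 25; u_1 = 34; u_2 = 19; u_3 = 31; u_4 = 37; u_5 = 1; u_6 = 22; u_7 = 13; u_8 = 28; u_9 = 16; u_{10} = 10; u_{11} = 7; u_{12} = 25.
The sequence repeats with period 12.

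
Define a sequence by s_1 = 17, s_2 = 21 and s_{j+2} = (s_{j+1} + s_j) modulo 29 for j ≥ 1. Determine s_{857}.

Computing terms: s_1 = 17,  s_2 = 21,  s_3 = 9,  s_4 = 1,  s_5 = 10,  s_6 = 11,  s_7 = 21,  s_8 = 3,  s_9 = 24,  s_{10} = 27,  s_{11} = 22,  s_{12} = 20,  s_{13} = 13,  s_{14} = 4,  s_{15} = 17,  s_{16} = 21.
The sequence repeats with period 14.
So s_{857} = s_{1 + ((857-1) mod 14)} = s_3 = 9.

9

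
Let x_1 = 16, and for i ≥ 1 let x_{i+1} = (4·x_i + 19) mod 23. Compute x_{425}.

x_1 = 16,  x_2 = 14,  x_3 = 6,  x_4 = 20,  x_5 = 7,  x_6 = 1,  x_7 = 0,  x_8 = 19,  x_9 = 3,  x_{10} = 8,  x_{11} = 5,  x_{12} = 16.
Since x_{12} = x_1 = 16, the sequence is periodic with period 11.
So x_{425} = x_{1 + ((425-1) mod 11)} = x_7 = 0.

0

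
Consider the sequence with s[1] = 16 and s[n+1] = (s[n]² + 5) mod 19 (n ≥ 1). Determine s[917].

Listing terms: s[1] = 16,  s[2] = 14,  s[3] = 11,  s[4] = 12,  s[5] = 16.
The sequence repeats with period 4.
(917 - 1) mod 4 = 0, so s[917] = s[1] = 16.

16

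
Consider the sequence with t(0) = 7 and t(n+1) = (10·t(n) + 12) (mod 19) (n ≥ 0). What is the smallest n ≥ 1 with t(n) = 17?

4

We have t(0) = 7; t(1) = 6; t(2) = 15; t(3) = 10; t(4) = 17; t(5) = 11; t(6) = 8; t(7) = 16; t(8) = 1; t(9) = 3; t(10) = 4; t(11) = 14; t(12) = 0; t(13) = 12; t(14) = 18; t(15) = 2; t(16) = 13; t(17) = 9; t(18) = 7.
Since t(18) = t(0) = 7, the sequence is periodic with period 18.
The value 17 first appears (with n ≥ 1) at t(4).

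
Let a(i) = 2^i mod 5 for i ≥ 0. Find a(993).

2

We have a(0) = 1; a(1) = 2; a(2) = 4; a(3) = 3; a(4) = 1.
The sequence repeats with period 4.
So a(993) = a(0 + ((993-0) mod 4)) = a(1) = 2.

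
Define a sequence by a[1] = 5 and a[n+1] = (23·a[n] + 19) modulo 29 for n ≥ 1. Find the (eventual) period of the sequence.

7

Computing terms: a[1] = 5; a[2] = 18; a[3] = 27; a[4] = 2; a[5] = 7; a[6] = 6; a[7] = 12; a[8] = 5.
The sequence repeats with period 7.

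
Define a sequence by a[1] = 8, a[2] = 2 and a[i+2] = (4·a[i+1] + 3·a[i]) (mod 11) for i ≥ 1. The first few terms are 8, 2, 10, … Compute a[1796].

Listing terms: a[1] = 8, a[2] = 2, a[3] = 10, a[4] = 2, a[5] = 5, a[6] = 4, a[7] = 9, a[8] = 4, a[9] = 10, a[10] = 8, a[11] = 7, a[12] = 8, a[13] = 9, a[14] = 5, a[15] = 3, a[16] = 5, a[17] = 7, a[18] = 10, a[19] = 6, a[20] = 10, a[21] = 3, a[22] = 9, a[23] = 1, a[24] = 9, a[25] = 6, a[26] = 7, a[27] = 2, a[28] = 7, a[29] = 1, a[30] = 3, a[31] = 4, a[32] = 3, a[33] = 2, a[34] = 6, a[35] = 8, a[36] = 6, a[37] = 4, a[38] = 1, a[39] = 5, a[40] = 1, a[41] = 8, a[42] = 2.
Since (a[41], a[42]) = (a[1], a[2]) = (8, 2) (two consecutive terms determine the rest), the sequence is periodic with period 40.
(1796 - 1) mod 40 = 35, so a[1796] = a[36] = 6.

6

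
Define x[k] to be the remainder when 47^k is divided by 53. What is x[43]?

24

We have x[0] = 1; x[1] = 47; x[2] = 36; x[3] = 49; x[4] = 24; x[5] = 15; x[6] = 16; x[7] = 10; x[8] = 46; x[9] = 42; x[10] = 13; x[11] = 28; x[12] = 44; x[13] = 1.
Since x[13] = x[0] = 1, the sequence is periodic with period 13.
(43 - 0) mod 13 = 4, so x[43] = x[4] = 24.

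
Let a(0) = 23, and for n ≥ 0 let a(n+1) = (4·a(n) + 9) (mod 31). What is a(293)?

a(0) = 23; a(1) = 8; a(2) = 10; a(3) = 18; a(4) = 19; a(5) = 23.
The sequence repeats with period 5.
So a(293) = a(0 + ((293-0) mod 5)) = a(3) = 18.

18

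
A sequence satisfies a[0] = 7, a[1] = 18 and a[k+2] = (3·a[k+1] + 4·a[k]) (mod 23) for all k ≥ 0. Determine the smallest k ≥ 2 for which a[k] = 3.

a[0] = 7,  a[1] = 18,  a[2] = 13,  a[3] = 19,  a[4] = 17,  a[5] = 12,  a[6] = 12,  a[7] = 15,  a[8] = 1,  a[9] = 17,  a[10] = 9,  a[11] = 3,  a[12] = 22,  a[13] = 9,  a[14] = 0,  a[15] = 13,  a[16] = 16,  a[17] = 8,  a[18] = 19,  a[19] = 20,  a[20] = 21,  a[21] = 5,  a[22] = 7,  a[23] = 18.
Since (a[22], a[23]) = (a[0], a[1]) = (7, 18) (two consecutive terms determine the rest), the sequence is periodic with period 22.
The value 3 first appears (with k ≥ 2) at a[11].

11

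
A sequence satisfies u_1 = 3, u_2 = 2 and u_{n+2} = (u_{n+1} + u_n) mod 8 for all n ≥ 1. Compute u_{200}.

u_1 = 3, u_2 = 2, u_3 = 5, u_4 = 7, u_5 = 4, u_6 = 3, u_7 = 7, u_8 = 2, u_9 = 1, u_{10} = 3, u_{11} = 4, u_{12} = 7, u_{13} = 3, u_{14} = 2.
Since (u_{13}, u_{14}) = (u_1, u_2) = (3, 2) (two consecutive terms determine the rest), the sequence is periodic with period 12.
(200 - 1) mod 12 = 7, so u_{200} = u_8 = 2.

2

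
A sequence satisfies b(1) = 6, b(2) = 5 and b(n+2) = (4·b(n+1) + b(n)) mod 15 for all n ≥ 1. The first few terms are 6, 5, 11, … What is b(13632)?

b(1) = 6, b(2) = 5, b(3) = 11, b(4) = 4, b(5) = 12, b(6) = 7, b(7) = 10, b(8) = 2, b(9) = 3, b(10) = 14, b(11) = 14, b(12) = 10, b(13) = 9, b(14) = 1, b(15) = 13, b(16) = 8, b(17) = 0, b(18) = 8, b(19) = 2, b(20) = 1, b(21) = 6, b(22) = 10, b(23) = 1, b(24) = 14, b(25) = 12, b(26) = 2, b(27) = 5, b(28) = 7, b(29) = 3, b(30) = 4, b(31) = 4, b(32) = 5, b(33) = 9, b(34) = 11, b(35) = 8, b(36) = 13, b(37) = 0, b(38) = 13, b(39) = 7, b(40) = 11, b(41) = 6, b(42) = 5.
The sequence repeats with period 40.
So b(13632) = b(1 + ((13632-1) mod 40)) = b(32) = 5.

5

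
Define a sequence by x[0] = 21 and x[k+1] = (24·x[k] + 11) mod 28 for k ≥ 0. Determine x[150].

We have x[0] = 21; x[1] = 11; x[2] = 23; x[3] = 3; x[4] = 27; x[5] = 15; x[6] = 7; x[7] = 11.
Since x[7] = x[1] = 11, the sequence is eventually periodic: after a pre-period of length 1 it cycles with period 6.
For k ≥ 1, x[k] depends only on (k - 1) mod 6. (150 - 1) mod 6 = 5, so x[150] = x[6] = 7.

7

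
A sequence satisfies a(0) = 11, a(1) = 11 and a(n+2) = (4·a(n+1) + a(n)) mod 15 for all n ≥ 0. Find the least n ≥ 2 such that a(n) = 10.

a(0) = 11; a(1) = 11; a(2) = 10; a(3) = 6; a(4) = 4; a(5) = 7; a(6) = 2; a(7) = 0; a(8) = 2; a(9) = 8; a(10) = 4; a(11) = 9; a(12) = 10; a(13) = 4; a(14) = 11; a(15) = 3; a(16) = 8; a(17) = 5; a(18) = 13; a(19) = 12; a(20) = 1; a(21) = 1; a(22) = 5; a(23) = 6; a(24) = 14; a(25) = 2; a(26) = 7; a(27) = 0; a(28) = 7; a(29) = 13; a(30) = 14; a(31) = 9; a(32) = 5; a(33) = 14; a(34) = 1; a(35) = 3; a(36) = 13; a(37) = 10; a(38) = 8; a(39) = 12; a(40) = 11; a(41) = 11.
Since (a(40), a(41)) = (a(0), a(1)) = (11, 11) (two consecutive terms determine the rest), the sequence is periodic with period 40.
The value 10 first appears (with n ≥ 2) at a(2).

2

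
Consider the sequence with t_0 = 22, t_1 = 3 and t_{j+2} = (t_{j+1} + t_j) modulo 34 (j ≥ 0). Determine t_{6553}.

Listing terms: t_0 = 22; t_1 = 3; t_2 = 25; t_3 = 28; t_4 = 19; t_5 = 13; t_6 = 32; t_7 = 11; t_8 = 9; t_9 = 20; t_{10} = 29; t_{11} = 15; t_{12} = 10; t_{13} = 25; t_{14} = 1; t_{15} = 26; t_{16} = 27; t_{17} = 19; t_{18} = 12; t_{19} = 31; t_{20} = 9; t_{21} = 6; t_{22} = 15; t_{23} = 21; t_{24} = 2; t_{25} = 23; t_{26} = 25; t_{27} = 14; t_{28} = 5; t_{29} = 19; t_{30} = 24; t_{31} = 9; t_{32} = 33; t_{33} = 8; t_{34} = 7; t_{35} = 15; t_{36} = 22; t_{37} = 3.
Since (t_{36}, t_{37}) = (t_0, t_1) = (22, 3) (two consecutive terms determine the rest), the sequence is periodic with period 36.
(6553 - 0) mod 36 = 1, so t_{6553} = t_1 = 3.

3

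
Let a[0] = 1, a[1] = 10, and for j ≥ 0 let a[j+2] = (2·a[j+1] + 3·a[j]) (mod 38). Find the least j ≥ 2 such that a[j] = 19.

12

a[0] = 1; a[1] = 10; a[2] = 23; a[3] = 0; a[4] = 31; a[5] = 24; a[6] = 27; a[7] = 12; a[8] = 29; a[9] = 18; a[10] = 9; a[11] = 34; a[12] = 19; a[13] = 26; a[14] = 33; a[15] = 30; a[16] = 7; a[17] = 28; a[18] = 1; a[19] = 10.
Since (a[18], a[19]) = (a[0], a[1]) = (1, 10) (two consecutive terms determine the rest), the sequence is periodic with period 18.
The value 19 first appears (with j ≥ 2) at a[12].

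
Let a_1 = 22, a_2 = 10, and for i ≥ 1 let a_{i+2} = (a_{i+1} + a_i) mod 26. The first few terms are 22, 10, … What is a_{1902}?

6

We have a_1 = 22,  a_2 = 10,  a_3 = 6,  a_4 = 16,  a_5 = 22,  a_6 = 12,  a_7 = 8,  a_8 = 20,  a_9 = 2,  a_{10} = 22,  a_{11} = 24,  a_{12} = 20,  a_{13} = 18,  a_{14} = 12,  a_{15} = 4,  a_{16} = 16,  a_{17} = 20,  a_{18} = 10,  a_{19} = 4,  a_{20} = 14,  a_{21} = 18,  a_{22} = 6,  a_{23} = 24,  a_{24} = 4,  a_{25} = 2,  a_{26} = 6,  a_{27} = 8,  a_{28} = 14,  a_{29} = 22,  a_{30} = 10.
Since (a_{29}, a_{30}) = (a_1, a_2) = (22, 10) (two consecutive terms determine the rest), the sequence is periodic with period 28.
So a_{1902} = a_{1 + ((1902-1) mod 28)} = a_{26} = 6.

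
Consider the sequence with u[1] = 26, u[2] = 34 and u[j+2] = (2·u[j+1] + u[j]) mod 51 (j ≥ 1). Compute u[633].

Listing terms: u[1] = 26; u[2] = 34; u[3] = 43; u[4] = 18; u[5] = 28; u[6] = 23; u[7] = 23; u[8] = 18; u[9] = 8; u[10] = 34; u[11] = 25; u[12] = 33; u[13] = 40; u[14] = 11; u[15] = 11; u[16] = 33; u[17] = 26; u[18] = 34.
The sequence repeats with period 16.
(633 - 1) mod 16 = 8, so u[633] = u[9] = 8.

8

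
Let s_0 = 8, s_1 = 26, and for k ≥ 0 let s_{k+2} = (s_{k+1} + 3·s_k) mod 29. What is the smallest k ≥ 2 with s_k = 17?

s_0 = 8,  s_1 = 26,  s_2 = 21,  s_3 = 12,  s_4 = 17,  s_5 = 24,  s_6 = 17,  s_7 = 2,  s_8 = 24,  s_9 = 1,  s_{10} = 15,  s_{11} = 18,  s_{12} = 5,  s_{13} = 1,  s_{14} = 16,  s_{15} = 19,  s_{16} = 9,  s_{17} = 8,  s_{18} = 6,  s_{19} = 1,  s_{20} = 19,  s_{21} = 22,  s_{22} = 21,  s_{23} = 0,  s_{24} = 5,  s_{25} = 5,  s_{26} = 20,  s_{27} = 6,  s_{28} = 8,  s_{29} = 26.
The sequence repeats with period 28.
The value 17 first appears (with k ≥ 2) at s_4.

4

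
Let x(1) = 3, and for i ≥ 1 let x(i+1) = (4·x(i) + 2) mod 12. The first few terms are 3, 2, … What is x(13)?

6

We have x(1) = 3; x(2) = 2; x(3) = 10; x(4) = 6; x(5) = 2.
Since x(5) = x(2) = 2, the sequence is eventually periodic: after a pre-period of length 1 it cycles with period 3.
For i ≥ 2, x(i) depends only on (i - 2) mod 3. (13 - 2) mod 3 = 2, so x(13) = x(4) = 6.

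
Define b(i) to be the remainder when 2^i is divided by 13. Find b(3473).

6

We have b(1) = 2; b(2) = 4; b(3) = 8; b(4) = 3; b(5) = 6; b(6) = 12; b(7) = 11; b(8) = 9; b(9) = 5; b(10) = 10; b(11) = 7; b(12) = 1; b(13) = 2.
Since b(13) = b(1) = 2, the sequence is periodic with period 12.
So b(3473) = b(1 + ((3473-1) mod 12)) = b(5) = 6.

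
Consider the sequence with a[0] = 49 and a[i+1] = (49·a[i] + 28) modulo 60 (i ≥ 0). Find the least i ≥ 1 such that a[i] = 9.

Listing terms: a[0] = 49; a[1] = 29; a[2] = 9; a[3] = 49.
The sequence repeats with period 3.
The value 9 first appears (with i ≥ 1) at a[2].

2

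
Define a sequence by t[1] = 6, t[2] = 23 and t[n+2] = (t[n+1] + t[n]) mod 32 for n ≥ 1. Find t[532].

20

Listing terms: t[1] = 6,  t[2] = 23,  t[3] = 29,  t[4] = 20,  t[5] = 17,  t[6] = 5,  t[7] = 22,  t[8] = 27,  t[9] = 17,  t[10] = 12,  t[11] = 29,  t[12] = 9,  t[13] = 6,  t[14] = 15,  t[15] = 21,  t[16] = 4,  t[17] = 25,  t[18] = 29,  t[19] = 22,  t[20] = 19,  t[21] = 9,  t[22] = 28,  t[23] = 5,  t[24] = 1,  t[25] = 6,  t[26] = 7,  t[27] = 13,  t[28] = 20,  t[29] = 1,  t[30] = 21,  t[31] = 22,  t[32] = 11,  t[33] = 1,  t[34] = 12,  t[35] = 13,  t[36] = 25,  t[37] = 6,  t[38] = 31,  t[39] = 5,  t[40] = 4,  t[41] = 9,  t[42] = 13,  t[43] = 22,  t[44] = 3,  t[45] = 25,  t[46] = 28,  t[47] = 21,  t[48] = 17,  t[49] = 6,  t[50] = 23.
Since (t[49], t[50]) = (t[1], t[2]) = (6, 23) (two consecutive terms determine the rest), the sequence is periodic with period 48.
(532 - 1) mod 48 = 3, so t[532] = t[4] = 20.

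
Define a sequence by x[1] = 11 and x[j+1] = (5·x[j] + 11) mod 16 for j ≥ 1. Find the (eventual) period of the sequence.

x[1] = 11,  x[2] = 2,  x[3] = 5,  x[4] = 4,  x[5] = 15,  x[6] = 6,  x[7] = 9,  x[8] = 8,  x[9] = 3,  x[10] = 10,  x[11] = 13,  x[12] = 12,  x[13] = 7,  x[14] = 14,  x[15] = 1,  x[16] = 0,  x[17] = 11.
The sequence repeats with period 16.

16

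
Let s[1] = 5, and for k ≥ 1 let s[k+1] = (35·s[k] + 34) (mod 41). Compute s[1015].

2

s[1] = 5,  s[2] = 4,  s[3] = 10,  s[4] = 15,  s[5] = 26,  s[6] = 1,  s[7] = 28,  s[8] = 30,  s[9] = 18,  s[10] = 8,  s[11] = 27,  s[12] = 36,  s[13] = 23,  s[14] = 19,  s[15] = 2,  s[16] = 22,  s[17] = 25,  s[18] = 7,  s[19] = 33,  s[20] = 0,  s[21] = 34,  s[22] = 35,  s[23] = 29,  s[24] = 24,  s[25] = 13,  s[26] = 38,  s[27] = 11,  s[28] = 9,  s[29] = 21,  s[30] = 31,  s[31] = 12,  s[32] = 3,  s[33] = 16,  s[34] = 20,  s[35] = 37,  s[36] = 17,  s[37] = 14,  s[38] = 32,  s[39] = 6,  s[40] = 39,  s[41] = 5.
Since s[41] = s[1] = 5, the sequence is periodic with period 40.
So s[1015] = s[1 + ((1015-1) mod 40)] = s[15] = 2.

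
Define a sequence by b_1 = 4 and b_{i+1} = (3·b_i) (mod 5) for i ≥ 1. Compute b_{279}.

b_1 = 4; b_2 = 2; b_3 = 1; b_4 = 3; b_5 = 4.
Since b_5 = b_1 = 4, the sequence is periodic with period 4.
So b_{279} = b_{1 + ((279-1) mod 4)} = b_3 = 1.

1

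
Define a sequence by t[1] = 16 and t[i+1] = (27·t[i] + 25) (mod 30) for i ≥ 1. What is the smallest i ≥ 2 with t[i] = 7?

2

We have t[1] = 16, t[2] = 7, t[3] = 4, t[4] = 13, t[5] = 16.
The sequence repeats with period 4.
The value 7 first appears (with i ≥ 2) at t[2].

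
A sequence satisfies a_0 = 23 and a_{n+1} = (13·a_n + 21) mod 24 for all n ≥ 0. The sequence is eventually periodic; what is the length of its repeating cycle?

Listing terms: a_0 = 23, a_1 = 8, a_2 = 5, a_3 = 14, a_4 = 11, a_5 = 20, a_6 = 17, a_7 = 2, a_8 = 23.
Since a_8 = a_0 = 23, the sequence is periodic with period 8.

8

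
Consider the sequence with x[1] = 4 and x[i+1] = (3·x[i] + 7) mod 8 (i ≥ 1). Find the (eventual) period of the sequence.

4

We have x[1] = 4,  x[2] = 3,  x[3] = 0,  x[4] = 7,  x[5] = 4.
Since x[5] = x[1] = 4, the sequence is periodic with period 4.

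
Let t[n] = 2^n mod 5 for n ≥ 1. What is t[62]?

t[1] = 2, t[2] = 4, t[3] = 3, t[4] = 1, t[5] = 2.
Since t[5] = t[1] = 2, the sequence is periodic with period 4.
So t[62] = t[1 + ((62-1) mod 4)] = t[2] = 4.

4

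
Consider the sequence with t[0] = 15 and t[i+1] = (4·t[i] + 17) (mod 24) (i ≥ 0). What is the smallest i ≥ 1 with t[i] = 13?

2

t[0] = 15, t[1] = 5, t[2] = 13, t[3] = 21, t[4] = 5.
Since t[4] = t[1] = 5, the sequence is eventually periodic: after a pre-period of length 1 it cycles with period 3.
The value 13 first appears (with i ≥ 1) at t[2].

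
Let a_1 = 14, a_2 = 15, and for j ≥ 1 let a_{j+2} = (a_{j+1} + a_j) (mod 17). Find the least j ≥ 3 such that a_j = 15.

a_1 = 14,  a_2 = 15,  a_3 = 12,  a_4 = 10,  a_5 = 5,  a_6 = 15,  a_7 = 3,  a_8 = 1,  a_9 = 4,  a_{10} = 5,  a_{11} = 9,  a_{12} = 14,  a_{13} = 6,  a_{14} = 3,  a_{15} = 9,  a_{16} = 12,  a_{17} = 4,  a_{18} = 16,  a_{19} = 3,  a_{20} = 2,  a_{21} = 5,  a_{22} = 7,  a_{23} = 12,  a_{24} = 2,  a_{25} = 14,  a_{26} = 16,  a_{27} = 13,  a_{28} = 12,  a_{29} = 8,  a_{30} = 3,  a_{31} = 11,  a_{32} = 14,  a_{33} = 8,  a_{34} = 5,  a_{35} = 13,  a_{36} = 1,  a_{37} = 14,  a_{38} = 15.
Since (a_{37}, a_{38}) = (a_1, a_2) = (14, 15) (two consecutive terms determine the rest), the sequence is periodic with period 36.
The value 15 first appears (with j ≥ 3) at a_6.

6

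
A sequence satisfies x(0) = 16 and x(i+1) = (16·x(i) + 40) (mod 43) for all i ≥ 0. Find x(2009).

16

We have x(0) = 16; x(1) = 38; x(2) = 3; x(3) = 2; x(4) = 29; x(5) = 31; x(6) = 20; x(7) = 16.
Since x(7) = x(0) = 16, the sequence is periodic with period 7.
(2009 - 0) mod 7 = 0, so x(2009) = x(0) = 16.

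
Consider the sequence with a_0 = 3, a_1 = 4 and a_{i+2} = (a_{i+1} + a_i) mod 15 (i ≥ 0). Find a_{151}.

1

Computing terms: a_0 = 3,  a_1 = 4,  a_2 = 7,  a_3 = 11,  a_4 = 3,  a_5 = 14,  a_6 = 2,  a_7 = 1,  a_8 = 3,  a_9 = 4.
Since (a_8, a_9) = (a_0, a_1) = (3, 4) (two consecutive terms determine the rest), the sequence is periodic with period 8.
(151 - 0) mod 8 = 7, so a_{151} = a_7 = 1.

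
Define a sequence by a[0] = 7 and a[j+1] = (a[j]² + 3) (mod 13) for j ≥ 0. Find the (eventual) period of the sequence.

Listing terms: a[0] = 7, a[1] = 0, a[2] = 3, a[3] = 12, a[4] = 4, a[5] = 6, a[6] = 0.
Since a[6] = a[1] = 0, the sequence is eventually periodic: after a pre-period of length 1 it cycles with period 5.

5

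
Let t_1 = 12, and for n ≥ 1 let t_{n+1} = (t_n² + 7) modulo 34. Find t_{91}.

Listing terms: t_1 = 12,  t_2 = 15,  t_3 = 28,  t_4 = 9,  t_5 = 20,  t_6 = 33,  t_7 = 8,  t_8 = 3,  t_9 = 16,  t_{10} = 25,  t_{11} = 20.
Since t_{11} = t_5 = 20, the sequence is eventually periodic: after a pre-period of length 4 it cycles with period 6.
For n ≥ 5, t_n depends only on (n - 5) mod 6. (91 - 5) mod 6 = 2, so t_{91} = t_7 = 8.

8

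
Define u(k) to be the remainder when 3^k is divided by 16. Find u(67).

Computing terms: u(0) = 1; u(1) = 3; u(2) = 9; u(3) = 11; u(4) = 1.
Since u(4) = u(0) = 1, the sequence is periodic with period 4.
So u(67) = u(0 + ((67-0) mod 4)) = u(3) = 11.

11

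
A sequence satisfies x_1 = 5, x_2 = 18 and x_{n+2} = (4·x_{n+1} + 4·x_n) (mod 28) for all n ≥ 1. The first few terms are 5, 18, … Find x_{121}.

Listing terms: x_1 = 5,  x_2 = 18,  x_3 = 8,  x_4 = 20,  x_5 = 0,  x_6 = 24,  x_7 = 12,  x_8 = 4,  x_9 = 8,  x_{10} = 20.
Since (x_9, x_{10}) = (x_3, x_4) = (8, 20) (two consecutive terms determine the rest), the sequence is eventually periodic: after a pre-period of length 2 it cycles with period 6.
For n ≥ 3, x_n depends only on (n - 3) mod 6. (121 - 3) mod 6 = 4, so x_{121} = x_7 = 12.

12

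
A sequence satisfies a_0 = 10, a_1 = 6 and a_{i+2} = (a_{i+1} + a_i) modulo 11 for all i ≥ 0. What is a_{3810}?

10

We have a_0 = 10,  a_1 = 6,  a_2 = 5,  a_3 = 0,  a_4 = 5,  a_5 = 5,  a_6 = 10,  a_7 = 4,  a_8 = 3,  a_9 = 7,  a_{10} = 10,  a_{11} = 6.
The sequence repeats with period 10.
(3810 - 0) mod 10 = 0, so a_{3810} = a_0 = 10.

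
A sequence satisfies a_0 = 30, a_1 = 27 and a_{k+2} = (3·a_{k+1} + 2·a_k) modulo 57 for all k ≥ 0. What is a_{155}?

a_0 = 30; a_1 = 27; a_2 = 27; a_3 = 21; a_4 = 3; a_5 = 51; a_6 = 45; a_7 = 9; a_8 = 3; a_9 = 27; a_{10} = 30; a_{11} = 30; a_{12} = 36; a_{13} = 54; a_{14} = 6; a_{15} = 12; a_{16} = 48; a_{17} = 54; a_{18} = 30; a_{19} = 27.
The sequence repeats with period 18.
(155 - 0) mod 18 = 11, so a_{155} = a_{11} = 30.

30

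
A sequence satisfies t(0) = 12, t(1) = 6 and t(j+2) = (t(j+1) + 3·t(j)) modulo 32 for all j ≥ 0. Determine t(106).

26

We have t(0) = 12, t(1) = 6, t(2) = 10, t(3) = 28, t(4) = 26, t(5) = 14, t(6) = 28, t(7) = 6, t(8) = 26, t(9) = 12, t(10) = 26, t(11) = 30, t(12) = 12, t(13) = 6.
The sequence repeats with period 12.
(106 - 0) mod 12 = 10, so t(106) = t(10) = 26.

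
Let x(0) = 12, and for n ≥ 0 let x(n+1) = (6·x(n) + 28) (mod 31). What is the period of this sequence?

6

Listing terms: x(0) = 12; x(1) = 7; x(2) = 8; x(3) = 14; x(4) = 19; x(5) = 18; x(6) = 12.
The sequence repeats with period 6.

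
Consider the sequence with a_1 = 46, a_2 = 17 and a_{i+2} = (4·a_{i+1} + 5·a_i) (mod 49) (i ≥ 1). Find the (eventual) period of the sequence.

6

Listing terms: a_1 = 46; a_2 = 17; a_3 = 4; a_4 = 3; a_5 = 32; a_6 = 45; a_7 = 46; a_8 = 17.
The sequence repeats with period 6.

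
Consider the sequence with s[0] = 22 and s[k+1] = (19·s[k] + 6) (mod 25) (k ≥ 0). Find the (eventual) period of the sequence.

Listing terms: s[0] = 22, s[1] = 24, s[2] = 12, s[3] = 9, s[4] = 2, s[5] = 19, s[6] = 17, s[7] = 4, s[8] = 7, s[9] = 14, s[10] = 22.
The sequence repeats with period 10.

10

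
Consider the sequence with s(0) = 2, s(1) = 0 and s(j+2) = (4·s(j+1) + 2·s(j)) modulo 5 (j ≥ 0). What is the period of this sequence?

Computing terms: s(0) = 2; s(1) = 0; s(2) = 4; s(3) = 1; s(4) = 2; s(5) = 0.
Since (s(4), s(5)) = (s(0), s(1)) = (2, 0) (two consecutive terms determine the rest), the sequence is periodic with period 4.

4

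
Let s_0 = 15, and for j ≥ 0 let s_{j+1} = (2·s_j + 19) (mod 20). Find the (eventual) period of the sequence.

4

s_0 = 15,  s_1 = 9,  s_2 = 17,  s_3 = 13,  s_4 = 5,  s_5 = 9.
Since s_5 = s_1 = 9, the sequence is eventually periodic: after a pre-period of length 1 it cycles with period 4.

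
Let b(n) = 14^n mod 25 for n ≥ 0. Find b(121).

Listing terms: b(0) = 1; b(1) = 14; b(2) = 21; b(3) = 19; b(4) = 16; b(5) = 24; b(6) = 11; b(7) = 4; b(8) = 6; b(9) = 9; b(10) = 1.
The sequence repeats with period 10.
(121 - 0) mod 10 = 1, so b(121) = b(1) = 14.

14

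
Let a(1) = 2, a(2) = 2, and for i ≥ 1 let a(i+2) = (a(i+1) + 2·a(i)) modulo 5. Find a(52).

0

Computing terms: a(1) = 2, a(2) = 2, a(3) = 1, a(4) = 0, a(5) = 2, a(6) = 2.
Since (a(5), a(6)) = (a(1), a(2)) = (2, 2) (two consecutive terms determine the rest), the sequence is periodic with period 4.
(52 - 1) mod 4 = 3, so a(52) = a(4) = 0.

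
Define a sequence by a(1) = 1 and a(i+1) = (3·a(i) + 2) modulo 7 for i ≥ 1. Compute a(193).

1

We have a(1) = 1,  a(2) = 5,  a(3) = 3,  a(4) = 4,  a(5) = 0,  a(6) = 2,  a(7) = 1.
Since a(7) = a(1) = 1, the sequence is periodic with period 6.
So a(193) = a(1 + ((193-1) mod 6)) = a(1) = 1.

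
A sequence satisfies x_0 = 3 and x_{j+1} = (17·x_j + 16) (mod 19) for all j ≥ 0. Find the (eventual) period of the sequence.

Listing terms: x_0 = 3,  x_1 = 10,  x_2 = 15,  x_3 = 5,  x_4 = 6,  x_5 = 4,  x_6 = 8,  x_7 = 0,  x_8 = 16,  x_9 = 3.
The sequence repeats with period 9.

9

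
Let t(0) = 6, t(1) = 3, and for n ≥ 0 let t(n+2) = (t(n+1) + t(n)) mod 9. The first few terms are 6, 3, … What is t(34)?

0

Listing terms: t(0) = 6,  t(1) = 3,  t(2) = 0,  t(3) = 3,  t(4) = 3,  t(5) = 6,  t(6) = 0,  t(7) = 6,  t(8) = 6,  t(9) = 3.
Since (t(8), t(9)) = (t(0), t(1)) = (6, 3) (two consecutive terms determine the rest), the sequence is periodic with period 8.
(34 - 0) mod 8 = 2, so t(34) = t(2) = 0.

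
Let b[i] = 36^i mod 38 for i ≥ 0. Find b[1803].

Computing terms: b[0] = 1; b[1] = 36; b[2] = 4; b[3] = 30; b[4] = 16; b[5] = 6; b[6] = 26; b[7] = 24; b[8] = 28; b[9] = 20; b[10] = 36.
Since b[10] = b[1] = 36, the sequence is eventually periodic: after a pre-period of length 1 it cycles with period 9.
For i ≥ 1, b[i] depends only on (i - 1) mod 9. (1803 - 1) mod 9 = 2, so b[1803] = b[3] = 30.

30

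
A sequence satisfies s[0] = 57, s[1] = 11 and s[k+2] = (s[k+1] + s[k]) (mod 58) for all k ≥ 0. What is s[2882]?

16

We have s[0] = 57, s[1] = 11, s[2] = 10, s[3] = 21, s[4] = 31, s[5] = 52, s[6] = 25, s[7] = 19, s[8] = 44, s[9] = 5, s[10] = 49, s[11] = 54, s[12] = 45, s[13] = 41, s[14] = 28, s[15] = 11, s[16] = 39, s[17] = 50, s[18] = 31, s[19] = 23, s[20] = 54, s[21] = 19, s[22] = 15, s[23] = 34, s[24] = 49, s[25] = 25, s[26] = 16, s[27] = 41, s[28] = 57, s[29] = 40, s[30] = 39, s[31] = 21, s[32] = 2, s[33] = 23, s[34] = 25, s[35] = 48, s[36] = 15, s[37] = 5, s[38] = 20, s[39] = 25, s[40] = 45, s[41] = 12, s[42] = 57, s[43] = 11.
The sequence repeats with period 42.
So s[2882] = s[0 + ((2882-0) mod 42)] = s[26] = 16.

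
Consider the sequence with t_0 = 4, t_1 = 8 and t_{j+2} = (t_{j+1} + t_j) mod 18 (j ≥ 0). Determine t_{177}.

t_0 = 4; t_1 = 8; t_2 = 12; t_3 = 2; t_4 = 14; t_5 = 16; t_6 = 12; t_7 = 10; t_8 = 4; t_9 = 14; t_{10} = 0; t_{11} = 14; t_{12} = 14; t_{13} = 10; t_{14} = 6; t_{15} = 16; t_{16} = 4; t_{17} = 2; t_{18} = 6; t_{19} = 8; t_{20} = 14; t_{21} = 4; t_{22} = 0; t_{23} = 4; t_{24} = 4; t_{25} = 8.
The sequence repeats with period 24.
So t_{177} = t_{0 + ((177-0) mod 24)} = t_9 = 14.

14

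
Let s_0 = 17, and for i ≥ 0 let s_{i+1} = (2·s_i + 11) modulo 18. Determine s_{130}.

Computing terms: s_0 = 17, s_1 = 9, s_2 = 11, s_3 = 15, s_4 = 5, s_5 = 3, s_6 = 17.
The sequence repeats with period 6.
So s_{130} = s_{0 + ((130-0) mod 6)} = s_4 = 5.

5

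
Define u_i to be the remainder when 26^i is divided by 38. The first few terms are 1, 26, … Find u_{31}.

Computing terms: u_0 = 1; u_1 = 26; u_2 = 30; u_3 = 20; u_4 = 26.
Since u_4 = u_1 = 26, the sequence is eventually periodic: after a pre-period of length 1 it cycles with period 3.
For i ≥ 1, u_i depends only on (i - 1) mod 3. (31 - 1) mod 3 = 0, so u_{31} = u_1 = 26.

26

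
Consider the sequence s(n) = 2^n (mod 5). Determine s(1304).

Listing terms: s(0) = 1, s(1) = 2, s(2) = 4, s(3) = 3, s(4) = 1.
Since s(4) = s(0) = 1, the sequence is periodic with period 4.
(1304 - 0) mod 4 = 0, so s(1304) = s(0) = 1.

1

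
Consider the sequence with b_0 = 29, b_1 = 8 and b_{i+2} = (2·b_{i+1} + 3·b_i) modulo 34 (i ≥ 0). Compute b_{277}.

18

Listing terms: b_0 = 29, b_1 = 8, b_2 = 1, b_3 = 26, b_4 = 21, b_5 = 18, b_6 = 31, b_7 = 14, b_8 = 19, b_9 = 12, b_{10} = 13, b_{11} = 28, b_{12} = 27, b_{13} = 2, b_{14} = 17, b_{15} = 6, b_{16} = 29, b_{17} = 8.
Since (b_{16}, b_{17}) = (b_0, b_1) = (29, 8) (two consecutive terms determine the rest), the sequence is periodic with period 16.
So b_{277} = b_{0 + ((277-0) mod 16)} = b_5 = 18.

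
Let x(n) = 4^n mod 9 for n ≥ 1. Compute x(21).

1

We have x(1) = 4, x(2) = 7, x(3) = 1, x(4) = 4.
The sequence repeats with period 3.
(21 - 1) mod 3 = 2, so x(21) = x(3) = 1.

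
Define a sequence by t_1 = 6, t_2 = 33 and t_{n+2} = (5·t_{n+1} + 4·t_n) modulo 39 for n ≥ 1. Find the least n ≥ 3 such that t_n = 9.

21

Listing terms: t_1 = 6; t_2 = 33; t_3 = 33; t_4 = 24; t_5 = 18; t_6 = 30; t_7 = 27; t_8 = 21; t_9 = 18; t_{10} = 18; t_{11} = 6; t_{12} = 24; t_{13} = 27; t_{14} = 36; t_{15} = 15; t_{16} = 24; t_{17} = 24; t_{18} = 21; t_{19} = 6; t_{20} = 36; t_{21} = 9; t_{22} = 33; t_{23} = 6; t_{24} = 6; t_{25} = 15; t_{26} = 21; t_{27} = 9; t_{28} = 12; t_{29} = 18; t_{30} = 21; t_{31} = 21; t_{32} = 33; t_{33} = 15; t_{34} = 12; t_{35} = 3; t_{36} = 24; t_{37} = 15; t_{38} = 15; t_{39} = 18; t_{40} = 33; t_{41} = 3; t_{42} = 30; t_{43} = 6; t_{44} = 33.
The sequence repeats with period 42.
The value 9 first appears (with n ≥ 3) at t_{21}.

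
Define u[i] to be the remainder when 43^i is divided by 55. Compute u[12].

1

Computing terms: u[0] = 1, u[1] = 43, u[2] = 34, u[3] = 32, u[4] = 1.
Since u[4] = u[0] = 1, the sequence is periodic with period 4.
(12 - 0) mod 4 = 0, so u[12] = u[0] = 1.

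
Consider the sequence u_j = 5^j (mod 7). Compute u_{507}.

Computing terms: u_1 = 5; u_2 = 4; u_3 = 6; u_4 = 2; u_5 = 3; u_6 = 1; u_7 = 5.
The sequence repeats with period 6.
(507 - 1) mod 6 = 2, so u_{507} = u_3 = 6.

6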